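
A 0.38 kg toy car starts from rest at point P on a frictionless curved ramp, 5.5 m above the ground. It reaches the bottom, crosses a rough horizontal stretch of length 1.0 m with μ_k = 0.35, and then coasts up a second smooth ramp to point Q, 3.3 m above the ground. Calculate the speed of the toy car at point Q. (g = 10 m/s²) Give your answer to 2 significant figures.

v = 6.1 m/s

Energy at P: mgh₁ = (0.38)(10)(5.5) = 20.900 J
Friction loss: W_f = μ_k mg d = 1.330 J
At Q: ½mv² + mgh₂ = mgh₁ − W_f
½mv² = 20.900 − 1.330 − 12.540 = 7.0300 J
v = √(2 × 7.0300/0.38) = 6.083 m/s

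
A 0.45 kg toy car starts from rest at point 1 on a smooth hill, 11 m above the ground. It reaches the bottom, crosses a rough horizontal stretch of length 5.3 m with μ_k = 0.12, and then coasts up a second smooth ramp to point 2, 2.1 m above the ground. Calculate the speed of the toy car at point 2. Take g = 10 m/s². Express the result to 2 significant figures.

Energy at 1: mgh₁ = (0.45)(10)(11) = 49.500 J
Friction loss: W_f = μ_k mg d = 2.862 J
At 2: ½mv² + mgh₂ = mgh₁ − W_f
½mv² = 49.500 − 2.862 − 9.4500 = 37.188 J
v = √(2 × 37.188/0.45) = 12.86 m/s

v = 13 m/s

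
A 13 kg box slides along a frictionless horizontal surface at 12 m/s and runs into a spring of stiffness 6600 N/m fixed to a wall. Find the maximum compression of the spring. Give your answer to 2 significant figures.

x = 0.53 m

Conservation of energy between contact and max compression: ½mv² = ½kx²
x = v√(m/k) = 12 × √(13/6600) = 0.5326 m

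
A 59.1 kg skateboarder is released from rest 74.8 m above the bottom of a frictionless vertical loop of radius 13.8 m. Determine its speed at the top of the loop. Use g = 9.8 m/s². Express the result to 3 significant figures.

v = 30.4 m/s

Energy conservation: mgh = ½mv_top² + mg(2r)
v_top² = 2g(h − 2r) = 2(9.8)(74.8 − 27.60) = 925.1
v_top = 30.42 m/s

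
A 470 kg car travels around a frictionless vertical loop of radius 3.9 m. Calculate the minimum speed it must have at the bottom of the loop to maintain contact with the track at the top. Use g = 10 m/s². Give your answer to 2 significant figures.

v = 14 m/s

At the top: mg = mv_top²/r ⇒ v_top² = gr = 39.00 m²/s²
Energy from bottom to top (height 2r): ½mv_bot² = ½mv_top² + mg(2r)
v_bot² = gr + 4gr = 5gr = 195.0
v_bot = √(5gr) = 13.96 m/s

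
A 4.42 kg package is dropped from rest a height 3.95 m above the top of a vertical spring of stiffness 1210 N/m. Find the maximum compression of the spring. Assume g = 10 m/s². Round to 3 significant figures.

x = 0.575 m

Let x be the compression. The total drop is H + x, and the package is instantaneously at rest at max compression, so energy conservation gives:
mg(H + x) = ½kx²
½(1210)x² − (4.42)(10)x − (4.42)(10)(3.95) = 0
605.0x² − 44.20x − 174.6 = 0
x = [44.20 + √(1954 + 422508)]/(2 × 605.0) = 0.5750 m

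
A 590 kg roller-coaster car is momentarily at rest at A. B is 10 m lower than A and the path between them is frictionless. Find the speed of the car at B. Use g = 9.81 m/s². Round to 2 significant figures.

v = 14 m/s

Mechanical energy is conserved (no friction): mgh = ½mv²
The mass cancels from both sides.
v = √(2gh) = √(2 × 9.81 × 10) = √196.20 = 14.01 m/s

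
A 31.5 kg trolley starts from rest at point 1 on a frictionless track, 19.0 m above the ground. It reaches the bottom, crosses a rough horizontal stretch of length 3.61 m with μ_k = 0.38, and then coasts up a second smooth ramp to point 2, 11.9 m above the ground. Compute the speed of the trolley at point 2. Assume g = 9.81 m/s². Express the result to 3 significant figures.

Energy at 1: mgh₁ = (31.5)(9.81)(19.0) = 5871.3 J
Friction loss: W_f = μ_k mg d = 423.9 J
At 2: ½mv² + mgh₂ = mgh₁ − W_f
½mv² = 5871.3 − 423.9 − 3677.3 = 1770.1 J
v = √(2 × 1770.1/31.5) = 10.60 m/s

v = 10.6 m/s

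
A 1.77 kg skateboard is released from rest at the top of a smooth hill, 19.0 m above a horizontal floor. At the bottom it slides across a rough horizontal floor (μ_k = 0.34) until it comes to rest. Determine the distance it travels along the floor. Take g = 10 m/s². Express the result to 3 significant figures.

d = 55.9 m

Energy at the top = energy at the end + work done against friction:
At rest all PE has been dissipated by friction: mgh = μ_k m g d
d = h/μ_k = 19.0/0.34 = 55.88 m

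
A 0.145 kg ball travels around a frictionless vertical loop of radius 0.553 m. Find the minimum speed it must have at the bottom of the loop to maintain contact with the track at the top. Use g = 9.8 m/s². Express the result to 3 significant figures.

v = 5.21 m/s

At the top: mg = mv_top²/r ⇒ v_top² = gr = 5.419 m²/s²
Energy from bottom to top (height 2r): ½mv_bot² = ½mv_top² + mg(2r)
v_bot² = gr + 4gr = 5gr = 27.10
v_bot = √(5gr) = 5.205 m/s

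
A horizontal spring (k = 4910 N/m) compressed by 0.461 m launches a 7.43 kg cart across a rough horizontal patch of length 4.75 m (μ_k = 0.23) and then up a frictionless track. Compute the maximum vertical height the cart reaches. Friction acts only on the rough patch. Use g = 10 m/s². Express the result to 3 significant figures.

h = 5.93 m

Spring energy: E₀ = ½kx² = ½(4910)(0.461)² = 521.74 J
Friction: W_f = μ_k mg d = (0.23)(7.43)(10)(4.75) = 81.17 J
Energy at base of ramp: E = 521.74 − 81.17 = 440.57 J
At max height all remaining energy is PE: mgh = E ⇒ h = E/(mg) = 440.57/(7.43 × 10) = 5.930 m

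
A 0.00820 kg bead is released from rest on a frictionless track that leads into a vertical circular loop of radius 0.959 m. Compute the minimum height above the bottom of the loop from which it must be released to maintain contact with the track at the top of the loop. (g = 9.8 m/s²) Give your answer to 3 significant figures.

h = 2.40 m

At the top, for minimum speed gravity alone supplies the centripetal force: mg = mv_top²/r ⇒ v_top² = gr = 9.398 m²/s²
Energy conservation from release height h to the top (height 2r): mgh = ½mv_top² + mg(2r)
h = v_top²/(2g) + 2r = r/2 + 2r = 5r/2 = 2.397 m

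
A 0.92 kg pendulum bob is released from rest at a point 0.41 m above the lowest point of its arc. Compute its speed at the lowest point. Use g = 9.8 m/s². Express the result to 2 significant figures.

v = 2.8 m/s

Equating total energy at the two states: mgh = ½mv²
The mass cancels from both sides.
v = √(2gh) = √(2 × 9.8 × 0.41) = √8.0360 = 2.835 m/s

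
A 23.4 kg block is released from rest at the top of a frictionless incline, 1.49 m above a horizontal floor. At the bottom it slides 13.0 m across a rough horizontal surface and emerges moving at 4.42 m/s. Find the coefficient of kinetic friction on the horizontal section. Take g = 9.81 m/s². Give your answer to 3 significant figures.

μ_k = 0.0380

Energy bookkeeping (friction removes W_f = μ_k N d):
mgh = ½mv² + μ_k m g d
mgh = 342.04 J; ½mv² = 228.58 J
W_f = 342.04 − 228.58 = 113.5 J
μ_k = W_f/(mg·d) = 113.5/(229.6 × 13.0) = 0.03802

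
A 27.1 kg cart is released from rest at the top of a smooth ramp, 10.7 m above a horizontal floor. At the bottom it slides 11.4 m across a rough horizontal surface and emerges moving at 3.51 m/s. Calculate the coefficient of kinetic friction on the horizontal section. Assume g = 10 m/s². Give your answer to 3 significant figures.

Energy bookkeeping (friction removes W_f = μ_k N d):
mgh = ½mv² + μ_k m g d
mgh = 2899.7 J; ½mv² = 166.94 J
W_f = 2899.7 − 166.94 = 2733 J
μ_k = W_f/(mg·d) = 2733/(271.0 × 11.4) = 0.8846

μ_k = 0.885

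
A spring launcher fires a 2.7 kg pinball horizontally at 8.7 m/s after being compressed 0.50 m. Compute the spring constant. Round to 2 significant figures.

k = 820 N/m

½kx² = ½mv²
k = mv²/x² = (2.7)(8.7)²/(0.50)² = 817.5 N/m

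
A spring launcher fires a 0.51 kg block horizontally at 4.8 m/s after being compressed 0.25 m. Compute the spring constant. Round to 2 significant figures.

Energy stored in the spring equals the launch KE: ½kx² = ½mv²
k = mv²/x² = (0.51)(4.8)²/(0.25)² = 188.0 N/m

k = 190 N/m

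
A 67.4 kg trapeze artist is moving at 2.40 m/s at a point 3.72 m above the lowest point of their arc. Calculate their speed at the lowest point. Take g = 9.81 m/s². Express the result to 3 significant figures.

v = 8.87 m/s

Equating total energy at the two states: ½mv₀² + mgh = ½mv²
v² = v₀² + 2gh = (2.40)² + 2(9.81)(3.72) = 78.746
v = √78.746 = 8.874 m/s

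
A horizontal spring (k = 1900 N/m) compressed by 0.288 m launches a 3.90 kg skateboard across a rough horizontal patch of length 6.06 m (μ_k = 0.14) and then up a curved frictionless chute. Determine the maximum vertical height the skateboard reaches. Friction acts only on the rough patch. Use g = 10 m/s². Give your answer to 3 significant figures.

Spring energy: E₀ = ½kx² = ½(1900)(0.288)² = 78.797 J
Friction: W_f = μ_k mg d = (0.14)(3.90)(10)(6.06) = 33.09 J
Energy at base of ramp: E = 78.797 − 33.09 = 45.709 J
At max height all remaining energy is PE: mgh = E ⇒ h = E/(mg) = 45.709/(3.90 × 10) = 1.172 m

h = 1.17 m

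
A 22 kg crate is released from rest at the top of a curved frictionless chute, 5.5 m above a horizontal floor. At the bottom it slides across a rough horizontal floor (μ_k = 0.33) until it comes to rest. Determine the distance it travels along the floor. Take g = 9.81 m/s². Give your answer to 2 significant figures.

Energy bookkeeping (friction removes W_f = μ_k N d):
At rest all PE has been dissipated by friction: mgh = μ_k m g d
d = h/μ_k = 5.5/0.33 = 16.67 m

d = 17 m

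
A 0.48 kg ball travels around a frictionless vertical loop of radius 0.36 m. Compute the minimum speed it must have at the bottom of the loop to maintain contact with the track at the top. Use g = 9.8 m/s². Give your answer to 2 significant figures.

At the top: mg = mv_top²/r ⇒ v_top² = gr = 3.528 m²/s²
Energy from bottom to top (height 2r): ½mv_bot² = ½mv_top² + mg(2r)
v_bot² = gr + 4gr = 5gr = 17.64
v_bot = √(5gr) = 4.200 m/s

v = 4.2 m/s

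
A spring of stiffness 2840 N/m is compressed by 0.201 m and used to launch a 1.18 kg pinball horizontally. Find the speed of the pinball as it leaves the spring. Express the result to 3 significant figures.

Conservation of energy: ½kx² = ½mv²
v = x√(k/m) = 0.201 × √(2840/1.18) = 9.861 m/s

v = 9.86 m/s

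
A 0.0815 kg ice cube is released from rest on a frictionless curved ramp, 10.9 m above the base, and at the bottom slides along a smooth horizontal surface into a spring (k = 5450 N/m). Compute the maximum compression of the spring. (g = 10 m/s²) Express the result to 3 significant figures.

x = 0.0571 m

At max compression the cube is momentarily at rest: mgh = ½kx²
x = √(2mgh/k) = √(2 × 0.0815 × 10 × 10.9 / 5450) = 0.05710 m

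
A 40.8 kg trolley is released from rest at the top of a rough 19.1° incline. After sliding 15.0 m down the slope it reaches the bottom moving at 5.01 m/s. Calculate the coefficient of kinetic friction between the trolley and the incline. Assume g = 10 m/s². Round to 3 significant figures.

μ_k = 0.258

The energy dissipated by friction is the PE lost minus the KE gained:
mgL sinθ = 2002.6 J; ½mv² = 512.04 J
W_f = 2002.6 − 512.04 = 1491 J
μ_k = W_f/(mg cosθ · L) = 1491/(385.5 × 15.0) = 0.2577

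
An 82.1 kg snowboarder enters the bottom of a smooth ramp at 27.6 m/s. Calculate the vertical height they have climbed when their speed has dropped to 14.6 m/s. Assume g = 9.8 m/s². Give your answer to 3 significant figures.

h = 28.0 m

Energy balance between the two points: ½mv₁² = ½mv₂² + mgh
h = (v₁² − v₂²)/(2g) = (27.6² − 14.6²)/(2 × 9.8) = 27.99 m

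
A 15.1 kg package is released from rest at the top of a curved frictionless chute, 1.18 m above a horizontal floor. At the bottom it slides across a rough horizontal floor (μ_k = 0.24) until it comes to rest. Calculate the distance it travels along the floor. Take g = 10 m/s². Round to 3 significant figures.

Energy bookkeeping (friction removes W_f = μ_k N d):
At rest all PE has been dissipated by friction: mgh = μ_k m g d
d = h/μ_k = 1.18/0.24 = 4.917 m

d = 4.92 m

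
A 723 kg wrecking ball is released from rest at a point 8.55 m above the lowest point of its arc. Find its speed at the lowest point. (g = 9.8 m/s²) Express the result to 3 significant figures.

Equating total energy at the two states: mgh = ½mv²
v = √(2gh) = √(2 × 9.8 × 8.55) = √167.58 = 12.95 m/s

v = 12.9 m/s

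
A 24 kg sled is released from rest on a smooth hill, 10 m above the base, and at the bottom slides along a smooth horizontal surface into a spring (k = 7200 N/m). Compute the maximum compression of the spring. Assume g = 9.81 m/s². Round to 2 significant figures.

At max compression the sled is momentarily at rest: mgh = ½kx²
x = √(2mgh/k) = √(2 × 24 × 9.81 × 10 / 7200) = 0.8087 m

x = 0.81 m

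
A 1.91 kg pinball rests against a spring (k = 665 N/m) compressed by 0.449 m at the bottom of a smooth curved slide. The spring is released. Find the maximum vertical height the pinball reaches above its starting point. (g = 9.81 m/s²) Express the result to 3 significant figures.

h = 3.58 m

Energy conservation from release to the highest point: ½kx² = mgh
h = kx²/(2mg) = (665)(0.449)²/(2 × 1.91 × 9.81) = 3.578 m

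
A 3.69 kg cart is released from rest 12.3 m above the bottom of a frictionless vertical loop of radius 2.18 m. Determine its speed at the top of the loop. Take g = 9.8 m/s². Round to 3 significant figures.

v = 12.5 m/s

Energy conservation: mgh = ½mv_top² + mg(2r)
v_top² = 2g(h − 2r) = 2(9.8)(12.3 − 4.360) = 155.6
v_top = 12.47 m/s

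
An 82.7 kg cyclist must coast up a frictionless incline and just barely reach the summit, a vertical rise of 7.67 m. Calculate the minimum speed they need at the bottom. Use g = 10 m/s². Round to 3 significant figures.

At the top they are momentarily at rest, so all KE converts to PE: ½mv² = mgh
v = √(2gh) = √(2 × 10 × 7.67) = 12.39 m/s

v = 12.4 m/s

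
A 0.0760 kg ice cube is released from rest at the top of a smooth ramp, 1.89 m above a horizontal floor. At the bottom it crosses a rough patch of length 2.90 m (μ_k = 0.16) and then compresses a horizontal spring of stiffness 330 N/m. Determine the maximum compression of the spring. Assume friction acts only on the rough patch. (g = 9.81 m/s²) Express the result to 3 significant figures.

x = 0.0803 m

Initial energy: E₁ = mgh = (0.0760)(9.81)(1.89) = 1.4091 J
Friction removes W_f = μ_k mg d = (0.16)(0.0760)(9.81)(2.90) = 0.3459 J
Energy reaching the spring: E = 1.4091 − 0.3459 = 1.0632 J
At max compression ½kx² = E ⇒ x = √(2E/k) = √(2 × 1.0632/330) = 0.08027 m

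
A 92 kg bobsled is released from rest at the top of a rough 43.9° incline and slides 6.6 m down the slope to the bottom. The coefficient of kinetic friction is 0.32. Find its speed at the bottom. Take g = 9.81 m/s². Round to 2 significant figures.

v = 7.7 m/s

Energy: mgh = ½mv² + W_f, with h = L sinθ and W_f = μ_k (mg cosθ) L
mgh = mgL sinθ = (92)(9.81)(6.6)sin43.9° = 4130.3 J
W_f = μ_k mg cosθ · L = (0.32)(92)(9.81)cos43.9°·6.6 = 1373 J
½mv² = 4130.3 − 1373 = 2756.9 J
v = √(2 × 2756.9/92) = 7.742 m/s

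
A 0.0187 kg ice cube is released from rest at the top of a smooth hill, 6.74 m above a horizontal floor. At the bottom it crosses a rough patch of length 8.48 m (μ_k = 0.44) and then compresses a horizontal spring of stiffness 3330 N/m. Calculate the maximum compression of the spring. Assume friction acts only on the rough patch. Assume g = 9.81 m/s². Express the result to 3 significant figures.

x = 0.0182 m

Initial energy: E₁ = mgh = (0.0187)(9.81)(6.74) = 1.2364 J
Friction removes W_f = μ_k mg d = (0.44)(0.0187)(9.81)(8.48) = 0.6845 J
Energy reaching the spring: E = 1.2364 − 0.6845 = 0.55196 J
At max compression ½kx² = E ⇒ x = √(2E/k) = √(2 × 0.55196/3330) = 0.01821 m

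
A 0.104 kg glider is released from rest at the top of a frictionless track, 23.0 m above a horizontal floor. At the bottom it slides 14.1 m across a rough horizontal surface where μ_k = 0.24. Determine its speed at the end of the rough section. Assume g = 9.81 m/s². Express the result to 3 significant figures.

v = 19.6 m/s

Energy bookkeeping (friction removes W_f = μ_k N d):
mgh = ½mv² + μ_k m g d
W_f = μ_k mg d = (0.24)(0.104)(9.81)(14.1) = 3.452 J
½mv² = mgh − W_f = 23.466 − 3.452 = 20.013 J
v = √(2 × 20.013/0.104) = 19.62 m/s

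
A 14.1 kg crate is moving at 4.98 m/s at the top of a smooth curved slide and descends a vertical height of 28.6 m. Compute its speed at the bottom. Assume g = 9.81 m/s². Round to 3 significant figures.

Equating total energy at the two states: ½mv₀² + mgh = ½mv²
The mass cancels from both sides.
v² = v₀² + 2gh = (4.98)² + 2(9.81)(28.6) = 585.93
v = √585.93 = 24.21 m/s

v = 24.2 m/s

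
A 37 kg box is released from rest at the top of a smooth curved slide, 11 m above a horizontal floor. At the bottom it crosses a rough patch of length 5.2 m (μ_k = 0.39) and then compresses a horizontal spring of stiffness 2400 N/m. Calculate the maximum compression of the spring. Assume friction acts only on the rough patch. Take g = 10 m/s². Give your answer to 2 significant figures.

x = 1.7 m

Initial energy: E₁ = mgh = (37)(10)(11) = 4070.0 J
Friction removes W_f = μ_k mg d = (0.39)(37)(10)(5.2) = 750.4 J
Energy reaching the spring: E = 4070.0 − 750.4 = 3319.6 J
At max compression ½kx² = E ⇒ x = √(2E/k) = √(2 × 3319.6/2400) = 1.663 m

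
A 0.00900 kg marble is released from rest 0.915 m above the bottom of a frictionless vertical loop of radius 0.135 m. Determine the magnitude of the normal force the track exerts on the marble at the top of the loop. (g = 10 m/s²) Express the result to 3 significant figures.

N = 0.770 N

Energy from release to top (height 2r): mgh = ½mv_top² + mg(2r)
v_top² = 2g(h − 2r) = 2(10)(0.915 − 0.2700) = 12.900 m²/s²
At the top, both N and weight point toward the centre: N + mg = mv_top²/r
N = m(v_top²/r − g) = 0.00900(12.900/0.135 − 10) = 0.7700 N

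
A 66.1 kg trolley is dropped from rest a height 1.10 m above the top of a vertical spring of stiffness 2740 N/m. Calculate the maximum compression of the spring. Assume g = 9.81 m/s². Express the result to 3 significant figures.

x = 0.996 m

Take the reference level at the top of the uncompressed spring. At max compression the trolley has fallen H + x and is momentarily at rest:
mg(H + x) = ½kx²
½(2740)x² − (66.1)(9.81)x − (66.1)(9.81)(1.10) = 0
1370x² − 648.4x − 713.3 = 0
x = [648.4 + √(420476 + 3.9088e+06)]/(2 × 1370) = 0.9960 m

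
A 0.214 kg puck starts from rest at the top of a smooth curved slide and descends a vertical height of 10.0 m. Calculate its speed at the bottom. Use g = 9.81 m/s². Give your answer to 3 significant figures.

Mechanical energy is conserved (no friction): mgh = ½mv²
v = √(2gh) = √(2 × 9.81 × 10.0) = √196.20 = 14.01 m/s

v = 14.0 m/s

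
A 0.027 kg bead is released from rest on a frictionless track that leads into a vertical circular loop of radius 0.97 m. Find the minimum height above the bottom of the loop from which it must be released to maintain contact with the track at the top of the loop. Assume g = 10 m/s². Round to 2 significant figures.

h = 2.4 m

At the top, for minimum speed gravity alone supplies the centripetal force: mg = mv_top²/r ⇒ v_top² = gr = 9.700 m²/s²
Energy conservation from release height h to the top (height 2r): mgh = ½mv_top² + mg(2r)
h = v_top²/(2g) + 2r = r/2 + 2r = 5r/2 = 2.425 m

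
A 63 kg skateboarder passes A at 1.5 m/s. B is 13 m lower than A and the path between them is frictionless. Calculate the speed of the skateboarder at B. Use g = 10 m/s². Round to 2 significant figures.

Energy conservation between the two points: ½mv₀² + mgh = ½mv²
v² = v₀² + 2gh = (1.5)² + 2(10)(13) = 262.25
v = √262.25 = 16.19 m/s

v = 16 m/s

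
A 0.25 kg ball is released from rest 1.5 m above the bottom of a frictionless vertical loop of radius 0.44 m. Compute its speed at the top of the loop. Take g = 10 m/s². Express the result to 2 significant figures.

v = 3.5 m/s

Energy conservation: mgh = ½mv_top² + mg(2r)
v_top² = 2g(h − 2r) = 2(10)(1.5 − 0.8800) = 12.40
v_top = 3.521 m/s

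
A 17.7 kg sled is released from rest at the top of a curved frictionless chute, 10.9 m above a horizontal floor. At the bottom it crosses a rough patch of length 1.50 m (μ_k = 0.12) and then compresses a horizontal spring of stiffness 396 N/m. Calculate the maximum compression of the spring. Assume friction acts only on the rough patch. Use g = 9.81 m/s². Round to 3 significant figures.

Initial energy: E₁ = mgh = (17.7)(9.81)(10.9) = 1892.6 J
Friction removes W_f = μ_k mg d = (0.12)(17.7)(9.81)(1.50) = 31.25 J
Energy reaching the spring: E = 1892.6 − 31.25 = 1861.4 J
At max compression ½kx² = E ⇒ x = √(2E/k) = √(2 × 1861.4/396) = 3.066 m

x = 3.07 m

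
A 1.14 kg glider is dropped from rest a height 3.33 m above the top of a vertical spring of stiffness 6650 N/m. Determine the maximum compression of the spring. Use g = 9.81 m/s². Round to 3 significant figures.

x = 0.108 m

Let x be the compression. The total drop is H + x, and the glider is instantaneously at rest at max compression, so energy conservation gives:
mg(H + x) = ½kx²
½(6650)x² − (1.14)(9.81)x − (1.14)(9.81)(3.33) = 0
3325x² − 11.18x − 37.24 = 0
x = [11.18 + √(125.1 + 495302)]/(2 × 3325) = 0.1075 m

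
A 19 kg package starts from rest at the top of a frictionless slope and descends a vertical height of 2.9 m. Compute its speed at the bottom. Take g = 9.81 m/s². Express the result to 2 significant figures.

v = 7.5 m/s

Mechanical energy is conserved (no friction): mgh = ½mv²
The mass cancels from both sides.
v = √(2gh) = √(2 × 9.81 × 2.9) = √56.898 = 7.543 m/s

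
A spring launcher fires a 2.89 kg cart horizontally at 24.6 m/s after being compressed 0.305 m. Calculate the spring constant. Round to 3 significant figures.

k = 18800 N/m

Spring PE at full compression equals KE at release: ½kx² = ½mv²
k = mv²/x² = (2.89)(24.6)²/(0.305)² = 18800 N/m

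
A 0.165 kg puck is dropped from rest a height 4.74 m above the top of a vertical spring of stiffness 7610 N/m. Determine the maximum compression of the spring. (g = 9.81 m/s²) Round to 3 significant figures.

Take the reference level at the top of the uncompressed spring. At max compression the puck has fallen H + x and is momentarily at rest:
mg(H + x) = ½kx²
½(7610)x² − (0.165)(9.81)x − (0.165)(9.81)(4.74) = 0
3805x² − 1.619x − 7.672 = 0
x = [1.619 + √(2.620 + 116774)]/(2 × 3805) = 0.04512 m

x = 0.0451 m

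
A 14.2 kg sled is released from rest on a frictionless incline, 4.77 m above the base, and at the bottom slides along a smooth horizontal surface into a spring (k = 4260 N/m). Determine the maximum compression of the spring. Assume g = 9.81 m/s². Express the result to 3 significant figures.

Energy conservation (no friction) from release to max compression: mgh = ½kx²
x = √(2mgh/k) = √(2 × 14.2 × 9.81 × 4.77 / 4260) = 0.5585 m

x = 0.559 m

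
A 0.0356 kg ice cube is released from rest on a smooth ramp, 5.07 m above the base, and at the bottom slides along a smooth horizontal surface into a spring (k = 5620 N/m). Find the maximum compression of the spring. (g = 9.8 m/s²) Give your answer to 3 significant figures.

Energy conservation (no friction) from release to max compression: mgh = ½kx²
x = √(2mgh/k) = √(2 × 0.0356 × 9.8 × 5.07 / 5620) = 0.02509 m

x = 0.0251 m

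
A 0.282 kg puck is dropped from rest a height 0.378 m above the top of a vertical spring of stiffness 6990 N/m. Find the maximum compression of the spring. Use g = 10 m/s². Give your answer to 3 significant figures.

x = 0.0179 m

Let x be the compression. The total drop is H + x, and the puck is instantaneously at rest at max compression, so energy conservation gives:
mg(H + x) = ½kx²
½(6990)x² − (0.282)(10)x − (0.282)(10)(0.378) = 0
3495x² − 2.820x − 1.066 = 0
x = [2.820 + √(7.952 + 14902)]/(2 × 3495) = 0.01787 m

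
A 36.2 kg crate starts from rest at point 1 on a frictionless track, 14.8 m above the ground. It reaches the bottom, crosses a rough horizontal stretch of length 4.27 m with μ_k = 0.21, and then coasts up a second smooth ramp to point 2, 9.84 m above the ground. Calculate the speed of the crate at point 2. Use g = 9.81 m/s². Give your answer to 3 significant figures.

Energy at 1: mgh₁ = (36.2)(9.81)(14.8) = 5255.8 J
Friction loss: W_f = μ_k mg d = 318.4 J
At 2: ½mv² + mgh₂ = mgh₁ − W_f
½mv² = 5255.8 − 318.4 − 3494.4 = 1443.0 J
v = √(2 × 1443.0/36.2) = 8.929 m/s

v = 8.93 m/s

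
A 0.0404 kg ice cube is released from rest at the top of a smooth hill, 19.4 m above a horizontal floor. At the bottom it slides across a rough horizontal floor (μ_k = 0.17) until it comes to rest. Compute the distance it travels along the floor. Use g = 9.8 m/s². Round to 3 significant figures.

d = 114 m

Applying the work–energy principle:
At rest all PE has been dissipated by friction: mgh = μ_k m g d
d = h/μ_k = 19.4/0.17 = 114.1 m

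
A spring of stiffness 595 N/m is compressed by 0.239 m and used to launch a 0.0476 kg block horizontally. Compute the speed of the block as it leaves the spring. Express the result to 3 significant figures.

v = 26.7 m/s

The block leaves the spring when the spring is at natural length, so ½kx² = ½mv²
v = x√(k/m) = 0.239 × √(595/0.0476) = 26.72 m/s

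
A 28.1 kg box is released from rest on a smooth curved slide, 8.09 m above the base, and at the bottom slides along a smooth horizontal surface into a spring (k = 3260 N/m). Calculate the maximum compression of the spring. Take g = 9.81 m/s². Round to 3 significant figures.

At max compression the box is momentarily at rest: mgh = ½kx²
x = √(2mgh/k) = √(2 × 28.1 × 9.81 × 8.09 / 3260) = 1.170 m

x = 1.17 m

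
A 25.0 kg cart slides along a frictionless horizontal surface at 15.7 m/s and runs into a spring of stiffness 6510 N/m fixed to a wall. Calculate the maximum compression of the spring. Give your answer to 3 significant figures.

Conservation of energy between contact and max compression: ½mv² = ½kx²
x = v√(m/k) = 15.7 × √(25.0/6510) = 0.9729 m

x = 0.973 m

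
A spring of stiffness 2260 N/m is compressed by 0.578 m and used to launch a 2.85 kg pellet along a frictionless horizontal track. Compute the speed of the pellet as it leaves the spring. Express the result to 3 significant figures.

v = 16.3 m/s

The pellet leaves the spring when the spring is at natural length, so ½kx² = ½mv²
v = x√(k/m) = 0.578 × √(2260/2.85) = 16.28 m/s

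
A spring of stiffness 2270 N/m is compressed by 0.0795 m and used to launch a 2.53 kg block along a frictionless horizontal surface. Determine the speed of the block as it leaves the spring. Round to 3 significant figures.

Conservation of energy: ½kx² = ½mv²
v = x√(k/m) = 0.0795 × √(2270/2.53) = 2.381 m/s

v = 2.38 m/s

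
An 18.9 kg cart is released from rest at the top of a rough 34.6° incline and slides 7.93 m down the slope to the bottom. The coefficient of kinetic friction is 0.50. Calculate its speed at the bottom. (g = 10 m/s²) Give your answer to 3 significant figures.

Taking the bottom as reference, mgh = ½mv² + μ_k N L with h = L sinθ, N = mg cosθ:
mgh = mgL sinθ = (18.9)(10)(7.93)sin34.6° = 851.07 J
W_f = μ_k mg cosθ · L = (0.50)(18.9)(10)cos34.6°·7.93 = 616.8 J
½mv² = 851.07 − 616.8 = 234.22 J
v = √(2 × 234.22/18.9) = 4.978 m/s

v = 4.98 m/s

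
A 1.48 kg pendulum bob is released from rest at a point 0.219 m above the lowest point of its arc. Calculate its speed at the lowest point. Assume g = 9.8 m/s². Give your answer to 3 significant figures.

v = 2.07 m/s

Energy conservation between the two points: mgh = ½mv²
The mass cancels from both sides.
v = √(2gh) = √(2 × 9.8 × 0.219) = √4.2924 = 2.072 m/s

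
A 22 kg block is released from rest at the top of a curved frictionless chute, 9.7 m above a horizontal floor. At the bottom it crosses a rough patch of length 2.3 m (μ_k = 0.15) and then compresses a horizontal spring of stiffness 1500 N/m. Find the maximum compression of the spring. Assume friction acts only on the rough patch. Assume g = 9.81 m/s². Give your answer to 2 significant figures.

Initial energy: E₁ = mgh = (22)(9.81)(9.7) = 2093.5 J
Friction removes W_f = μ_k mg d = (0.15)(22)(9.81)(2.3) = 74.46 J
Energy reaching the spring: E = 2093.5 − 74.46 = 2019.0 J
At max compression ½kx² = E ⇒ x = √(2E/k) = √(2 × 2019.0/1500) = 1.641 m

x = 1.6 m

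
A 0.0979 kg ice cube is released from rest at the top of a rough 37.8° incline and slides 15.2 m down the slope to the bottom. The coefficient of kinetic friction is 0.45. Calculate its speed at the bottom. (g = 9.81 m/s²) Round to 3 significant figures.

Energy: mgh = ½mv² + W_f, with h = L sinθ and W_f = μ_k (mg cosθ) L
mgh = mgL sinθ = (0.0979)(9.81)(15.2)sin37.8° = 8.9473 J
W_f = μ_k mg cosθ · L = (0.45)(0.0979)(9.81)cos37.8°·15.2 = 5.191 J
½mv² = 8.9473 − 5.191 = 3.7566 J
v = √(2 × 3.7566/0.0979) = 8.760 m/s

v = 8.76 m/s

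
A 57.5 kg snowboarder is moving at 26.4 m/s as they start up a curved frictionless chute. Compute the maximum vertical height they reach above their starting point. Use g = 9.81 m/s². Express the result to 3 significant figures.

By energy conservation, ½mv² = mgh
h = v²/(2g) = 26.4²/(2 × 9.81) = 35.52 m

h = 35.5 m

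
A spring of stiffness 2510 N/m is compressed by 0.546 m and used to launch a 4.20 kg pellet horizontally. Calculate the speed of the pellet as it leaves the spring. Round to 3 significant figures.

v = 13.3 m/s

Conservation of energy: ½kx² = ½mv²
v = x√(k/m) = 0.546 × √(2510/4.20) = 13.35 m/s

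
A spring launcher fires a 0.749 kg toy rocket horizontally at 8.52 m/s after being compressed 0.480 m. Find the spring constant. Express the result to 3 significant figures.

Energy stored in the spring equals the launch KE: ½kx² = ½mv²
k = mv²/x² = (0.749)(8.52)²/(0.480)² = 236.0 N/m

k = 236 N/m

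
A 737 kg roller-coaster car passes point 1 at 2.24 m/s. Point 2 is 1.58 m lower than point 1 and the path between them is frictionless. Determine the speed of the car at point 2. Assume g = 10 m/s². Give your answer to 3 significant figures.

v = 6.05 m/s

Equating total energy at the two states: ½mv₀² + mgh = ½mv²
v² = v₀² + 2gh = (2.24)² + 2(10)(1.58) = 36.618
v = √36.618 = 6.051 m/s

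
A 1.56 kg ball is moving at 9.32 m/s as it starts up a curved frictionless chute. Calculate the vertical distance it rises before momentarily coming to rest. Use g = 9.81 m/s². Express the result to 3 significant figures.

Setting KE at the bottom equal to PE gained: ½mv² = mgh
h = v²/(2g) = 9.32²/(2 × 9.81) = 4.427 m

h = 4.43 m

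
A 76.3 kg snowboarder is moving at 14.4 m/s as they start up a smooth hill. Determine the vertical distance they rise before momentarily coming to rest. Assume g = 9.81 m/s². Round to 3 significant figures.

By energy conservation, ½mv² = mgh
h = v²/(2g) = 14.4²/(2 × 9.81) = 10.57 m

h = 10.6 m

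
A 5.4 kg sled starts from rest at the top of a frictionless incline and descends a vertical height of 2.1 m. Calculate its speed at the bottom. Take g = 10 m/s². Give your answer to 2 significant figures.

v = 6.5 m/s

Equating total energy at the two states: mgh = ½mv²
The mass cancels from both sides.
v = √(2gh) = √(2 × 10 × 2.1) = √42.000 = 6.481 m/s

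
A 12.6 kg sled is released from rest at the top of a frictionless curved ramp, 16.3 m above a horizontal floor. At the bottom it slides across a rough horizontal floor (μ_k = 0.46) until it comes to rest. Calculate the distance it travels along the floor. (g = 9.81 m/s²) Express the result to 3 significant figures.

d = 35.4 m

Energy bookkeeping (friction removes W_f = μ_k N d):
At rest all PE has been dissipated by friction: mgh = μ_k m g d
d = h/μ_k = 16.3/0.46 = 35.43 m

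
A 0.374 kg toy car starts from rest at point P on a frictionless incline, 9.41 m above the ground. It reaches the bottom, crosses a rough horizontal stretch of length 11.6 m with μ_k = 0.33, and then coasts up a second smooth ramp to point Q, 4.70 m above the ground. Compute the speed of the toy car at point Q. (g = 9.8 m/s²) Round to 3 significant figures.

v = 4.16 m/s

Energy at P: mgh₁ = (0.374)(9.8)(9.41) = 34.490 J
Friction loss: W_f = μ_k mg d = 14.03 J
At Q: ½mv² + mgh₂ = mgh₁ − W_f
½mv² = 34.490 − 14.03 − 17.226 = 3.2327 J
v = √(2 × 3.2327/0.374) = 4.158 m/s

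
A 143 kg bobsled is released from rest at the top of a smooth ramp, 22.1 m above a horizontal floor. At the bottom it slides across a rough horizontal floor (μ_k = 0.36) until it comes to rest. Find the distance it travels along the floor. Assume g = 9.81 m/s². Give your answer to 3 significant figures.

Energy bookkeeping (friction removes W_f = μ_k N d):
At rest all PE has been dissipated by friction: mgh = μ_k m g d
d = h/μ_k = 22.1/0.36 = 61.39 m

d = 61.4 m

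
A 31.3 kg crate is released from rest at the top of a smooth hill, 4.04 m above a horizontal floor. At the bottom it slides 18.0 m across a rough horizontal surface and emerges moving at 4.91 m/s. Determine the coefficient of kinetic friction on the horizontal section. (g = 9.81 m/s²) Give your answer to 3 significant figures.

Applying the work–energy principle:
mgh = ½mv² + μ_k m g d
mgh = 1240.5 J; ½mv² = 377.29 J
W_f = 1240.5 − 377.29 = 863.2 J
μ_k = W_f/(mg·d) = 863.2/(307.1 × 18.0) = 0.1562

μ_k = 0.156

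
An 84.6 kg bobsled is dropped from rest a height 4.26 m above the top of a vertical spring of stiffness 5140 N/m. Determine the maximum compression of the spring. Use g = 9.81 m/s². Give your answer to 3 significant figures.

Measuring PE from the top of the relaxed spring, at max compression the bobsled has dropped H + x with zero KE, so:
mg(H + x) = ½kx²
½(5140)x² − (84.6)(9.81)x − (84.6)(9.81)(4.26) = 0
2570x² − 829.9x − 3535 = 0
x = [829.9 + √(688777 + 3.6345e+07)]/(2 × 2570) = 1.345 m

x = 1.35 m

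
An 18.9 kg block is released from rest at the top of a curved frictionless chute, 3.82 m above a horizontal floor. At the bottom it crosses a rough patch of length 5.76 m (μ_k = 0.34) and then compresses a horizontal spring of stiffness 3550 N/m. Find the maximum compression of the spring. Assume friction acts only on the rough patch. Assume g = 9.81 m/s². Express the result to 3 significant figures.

Initial energy: E₁ = mgh = (18.9)(9.81)(3.82) = 708.26 J
Friction removes W_f = μ_k mg d = (0.34)(18.9)(9.81)(5.76) = 363.1 J
Energy reaching the spring: E = 708.26 − 363.1 = 345.16 J
At max compression ½kx² = E ⇒ x = √(2E/k) = √(2 × 345.16/3550) = 0.4410 m

x = 0.441 m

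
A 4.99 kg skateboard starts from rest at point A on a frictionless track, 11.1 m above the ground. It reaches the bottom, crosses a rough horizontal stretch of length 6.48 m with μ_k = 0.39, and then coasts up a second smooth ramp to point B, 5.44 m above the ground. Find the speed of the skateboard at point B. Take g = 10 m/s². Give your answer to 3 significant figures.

v = 7.92 m/s

Energy at A: mgh₁ = (4.99)(10)(11.1) = 553.89 J
Friction loss: W_f = μ_k mg d = 126.1 J
At B: ½mv² + mgh₂ = mgh₁ − W_f
½mv² = 553.89 − 126.1 − 271.46 = 156.33 J
v = √(2 × 156.33/4.99) = 7.916 m/s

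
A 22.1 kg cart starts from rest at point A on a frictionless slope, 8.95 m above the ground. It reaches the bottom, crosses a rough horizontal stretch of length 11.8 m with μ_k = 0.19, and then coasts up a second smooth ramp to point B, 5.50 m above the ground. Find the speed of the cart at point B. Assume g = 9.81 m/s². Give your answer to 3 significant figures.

Energy at A: mgh₁ = (22.1)(9.81)(8.95) = 1940.4 J
Friction loss: W_f = μ_k mg d = 486.1 J
At B: ½mv² + mgh₂ = mgh₁ − W_f
½mv² = 1940.4 − 486.1 − 1192.4 = 261.90 J
v = √(2 × 261.90/22.1) = 4.868 m/s

v = 4.87 m/s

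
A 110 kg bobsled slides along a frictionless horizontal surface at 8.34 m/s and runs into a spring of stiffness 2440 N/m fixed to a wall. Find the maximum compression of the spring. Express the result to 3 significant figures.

Conservation of energy between contact and max compression: ½mv² = ½kx²
x = v√(m/k) = 8.34 × √(110/2440) = 1.771 m

x = 1.77 m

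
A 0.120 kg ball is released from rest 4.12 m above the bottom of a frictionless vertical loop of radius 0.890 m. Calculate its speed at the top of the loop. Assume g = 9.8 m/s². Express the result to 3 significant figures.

Energy conservation: mgh = ½mv_top² + mg(2r)
v_top² = 2g(h − 2r) = 2(9.8)(4.12 − 1.780) = 45.86
v_top = 6.772 m/s

v = 6.77 m/s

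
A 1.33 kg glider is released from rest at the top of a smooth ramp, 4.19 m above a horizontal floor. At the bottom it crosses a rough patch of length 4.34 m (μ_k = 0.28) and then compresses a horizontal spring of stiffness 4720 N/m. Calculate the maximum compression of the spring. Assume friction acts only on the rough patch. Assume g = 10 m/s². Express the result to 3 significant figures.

Initial energy: E₁ = mgh = (1.33)(10)(4.19) = 55.727 J
Friction removes W_f = μ_k mg d = (0.28)(1.33)(10)(4.34) = 16.16 J
Energy reaching the spring: E = 55.727 − 16.16 = 39.565 J
At max compression ½kx² = E ⇒ x = √(2E/k) = √(2 × 39.565/4720) = 0.1295 m

x = 0.129 m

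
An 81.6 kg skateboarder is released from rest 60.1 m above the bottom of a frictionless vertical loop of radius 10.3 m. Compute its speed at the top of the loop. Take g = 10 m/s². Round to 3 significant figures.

Energy conservation: mgh = ½mv_top² + mg(2r)
v_top² = 2g(h − 2r) = 2(10)(60.1 − 20.60) = 790.0
v_top = 28.11 m/s

v = 28.1 m/s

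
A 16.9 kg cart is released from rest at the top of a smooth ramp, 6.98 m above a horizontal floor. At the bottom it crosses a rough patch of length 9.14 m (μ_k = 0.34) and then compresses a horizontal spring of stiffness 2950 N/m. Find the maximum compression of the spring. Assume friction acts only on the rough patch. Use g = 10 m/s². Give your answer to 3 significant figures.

x = 0.666 m

Initial energy: E₁ = mgh = (16.9)(10)(6.98) = 1179.6 J
Friction removes W_f = μ_k mg d = (0.34)(16.9)(10)(9.14) = 525.2 J
Energy reaching the spring: E = 1179.6 − 525.2 = 654.44 J
At max compression ½kx² = E ⇒ x = √(2E/k) = √(2 × 654.44/2950) = 0.6661 m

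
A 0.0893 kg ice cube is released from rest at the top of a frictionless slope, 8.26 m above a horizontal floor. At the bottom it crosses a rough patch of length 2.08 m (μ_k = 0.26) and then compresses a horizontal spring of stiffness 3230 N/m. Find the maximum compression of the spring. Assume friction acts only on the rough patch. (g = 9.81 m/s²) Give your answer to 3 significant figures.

x = 0.0647 m

Initial energy: E₁ = mgh = (0.0893)(9.81)(8.26) = 7.2360 J
Friction removes W_f = μ_k mg d = (0.26)(0.0893)(9.81)(2.08) = 0.4738 J
Energy reaching the spring: E = 7.2360 − 0.4738 = 6.7623 J
At max compression ½kx² = E ⇒ x = √(2E/k) = √(2 × 6.7623/3230) = 0.06471 m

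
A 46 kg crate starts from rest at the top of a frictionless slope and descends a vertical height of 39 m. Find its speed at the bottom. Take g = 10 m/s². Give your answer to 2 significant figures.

Energy conservation between the two points: mgh = ½mv²
The mass cancels from both sides.
v = √(2gh) = √(2 × 10 × 39) = √780.00 = 27.93 m/s

v = 28 m/s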